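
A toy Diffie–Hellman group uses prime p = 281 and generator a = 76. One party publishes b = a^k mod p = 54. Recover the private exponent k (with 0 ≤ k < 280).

3

Baby-step giant-step with m = ceil(sqrt(280)) = 17.
Baby table (76^j mod 281 for j=0..16):
  0:1  1:76  2:156  3:54  4:170  5:275  6:106  7:188
  8:238  9:104  10:36  11:207  12:277  13:258  14:219  15:65
  16:163
Giant step factor: 76^(-17) ≡ 82 (mod 281).
Scan 54·82^i mod 281 for i = 0, 1, …:
  i=0: 54
Match at i=0, j=3: k = 0·17 + 3 = 3.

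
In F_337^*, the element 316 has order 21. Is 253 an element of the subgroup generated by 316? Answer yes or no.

yes

253 ∈ ⟨316⟩ iff 253^21 ≡ 1 (mod 337), since |⟨316⟩| = 21.
253^21 mod 337 = 1.
Since 1 = 1, 253 lies in the subgroup.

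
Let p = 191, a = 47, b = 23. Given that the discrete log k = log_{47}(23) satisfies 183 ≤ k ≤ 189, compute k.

188

Compute 47^183 mod 191 = 76, then multiply by 47 repeatedly:
  47^183=76  47^184=134  47^185=186  47^186=147  47^187=33
  47^188=23
Found 23 at exponent 188.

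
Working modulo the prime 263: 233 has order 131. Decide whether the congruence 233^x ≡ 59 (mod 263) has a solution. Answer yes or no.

no

59 ∈ ⟨233⟩ iff 59^131 ≡ 1 (mod 263), since |⟨233⟩| = 131.
59^131 mod 263 = 262.
Since 262 ≠ 1, 59 does not lie in the subgroup.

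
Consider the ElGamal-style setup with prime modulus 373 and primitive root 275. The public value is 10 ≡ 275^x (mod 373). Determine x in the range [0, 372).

Baby-step giant-step with m = ceil(sqrt(372)) = 20.
Baby table (275^j mod 373 for j=0..19):
  0:1  1:275  2:279  3:260  4:257  5:178  6:87  7:53
  8:28  9:240  10:352  11:193  12:109  13:135  14:198  15:365
  16:38  17:6  18:158  19:182
Giant step factor: 275^(-20) ≡ 192 (mod 373).
Scan 10·192^i mod 373 for i = 0, 1, …:
  i=0: 10   i=1: 55   i=2: 116   i=3: 265
  i=4: 152   i=5: 90   i=6: 122   i=7: 298
  i=8: 147   i=9: 249   i=10: 64   i=11: 352
Match at i=11, j=10: x = 11·20 + 10 = 230.

230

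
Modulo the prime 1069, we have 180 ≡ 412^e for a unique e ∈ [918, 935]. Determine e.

930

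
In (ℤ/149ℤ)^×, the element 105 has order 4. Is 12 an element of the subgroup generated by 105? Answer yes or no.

no

12 ∈ ⟨105⟩ iff 12^4 ≡ 1 (mod 149), since |⟨105⟩| = 4.
12^4 mod 149 = 25.
Since 25 ≠ 1, 12 does not lie in the subgroup.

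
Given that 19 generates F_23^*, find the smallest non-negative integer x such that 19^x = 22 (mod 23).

11

Successive powers of 19 modulo 23:
  19^0=1  19^1=19  19^2=16  19^3=5  19^4=3  19^5=11
  19^6=2  19^7=15  19^8=9  19^9=10  19^10=6  19^11=22
So 19^11 ≡ 22 (mod 23), giving x = 11.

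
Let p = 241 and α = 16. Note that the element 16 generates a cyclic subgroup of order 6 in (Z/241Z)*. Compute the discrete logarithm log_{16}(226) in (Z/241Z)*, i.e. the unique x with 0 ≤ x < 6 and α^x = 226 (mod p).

5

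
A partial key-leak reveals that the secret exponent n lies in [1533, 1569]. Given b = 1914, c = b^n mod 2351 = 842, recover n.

1552

Compute 1914^1533 mod 2351 = 1004, then multiply by 1914 repeatedly:
  1914^1533=1004  1914^1534=889  1914^1535=1773  1914^1536=1029  1914^1537=1719
  1914^1538=1117  1914^1539=879  1914^1540=1441  1914^1541=351  1914^1542=1779
  1914^1543=758  1914^1544=245  1914^1545=1081  1914^1546=154  1914^1547=881
  1914^1548=567  1914^1549=1427  1914^1550=1767  1914^1551=1300  1914^1552=842
Found 842 at exponent 1552.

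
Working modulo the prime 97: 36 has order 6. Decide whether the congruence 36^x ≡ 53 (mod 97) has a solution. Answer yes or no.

no

⟨36⟩ has order 6; its elements mod 97 are {1, 35, 36, 61, 62, 96}.
53 is not in this set.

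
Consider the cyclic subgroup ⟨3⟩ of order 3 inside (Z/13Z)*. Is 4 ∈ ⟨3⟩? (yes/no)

no

4 ∈ ⟨3⟩ iff 4^3 ≡ 1 (mod 13), since |⟨3⟩| = 3.
4^3 mod 13 = 12.
Since 12 ≠ 1, 4 does not lie in the subgroup.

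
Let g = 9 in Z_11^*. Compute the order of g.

5

The order of 9 must divide p − 1 = 10 = 2 · 5.
Divisors: 1, 2, 5, 10.
Check each in increasing order: 9^1 ≡ 9;  9^2 ≡ 4;  9^5 ≡ 1.
Smallest exponent giving 1 is 5.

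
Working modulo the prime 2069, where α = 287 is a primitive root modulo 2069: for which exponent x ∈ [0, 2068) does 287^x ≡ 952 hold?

Baby-step giant-step with m = ceil(sqrt(2068)) = 46.
Baby table (287^j mod 2069 for j=0..45):
  0:1  1:287  2:1678  3:1578  4:1844  5:1633  6:1077  7:818
  8:969  9:857  10:1817  11:91  12:1289  13:1661  14:837  15:215
  16:1704  17:764  18:2023  19:1281  20:1434  21:1896  22:5  23:1435
  24:114  25:1683  26:944  27:1958  28:1247  29:2021  30:707  31:147
  32:809  33:455  34:238  35:29  36:47  37:1075  38:244  39:1751
  40:1839  41:198  42:963  43:1204  44:25  45:968
Giant step factor: 287^(-46) ≡ 657 (mod 2069).
Scan 952·657^i mod 2069 for i = 0, 1, …:
  i=0: 952   i=1: 626   i=2: 1620   i=3: 874
  i=4: 1105   i=5: 1835   i=6: 1437   i=7: 645
  i=8: 1689   i=9: 689     …   i=39: 1123
  i=40: 1247
Match at i=40, j=28: x = 40·46 + 28 = 1868.

1868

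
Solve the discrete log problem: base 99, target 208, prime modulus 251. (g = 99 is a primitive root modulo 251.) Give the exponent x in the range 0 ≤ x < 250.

54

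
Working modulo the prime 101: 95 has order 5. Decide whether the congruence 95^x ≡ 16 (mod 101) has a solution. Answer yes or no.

16 ∈ ⟨95⟩ iff 16^5 ≡ 1 (mod 101), since |⟨95⟩| = 5.
16^5 mod 101 = 95.
Since 95 ≠ 1, 16 does not lie in the subgroup.

no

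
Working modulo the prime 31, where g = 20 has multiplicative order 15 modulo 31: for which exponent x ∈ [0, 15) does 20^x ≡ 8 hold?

Successive powers of 20 modulo 31:
  20^0=1  20^1=20  20^2=28  20^3=2  20^4=9  20^5=25
  20^6=4  20^7=18  20^8=19  20^9=8
So 20^9 ≡ 8 (mod 31), giving x = 9.

9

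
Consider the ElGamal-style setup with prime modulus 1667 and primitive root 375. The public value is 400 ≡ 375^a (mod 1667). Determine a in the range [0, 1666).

22

Baby-step giant-step with m = ceil(sqrt(1666)) = 41.
Baby table (375^j mod 1667 for j=0..40):
  0:1  1:375  2:597  3:497  4:1338  5:1650  6:293  7:1520
  8:1553  9:592  10:289  11:20  12:832  13:271  14:1605  15:88
  16:1327  17:859  18:394  19:1054  20:171  21:779  22:400  23:1637
  24:419  25:427  26:93  27:1535  28:510  29:1212  30:1076  31:86
  32:577  33:1332  34:1067  35:45  36:205  37:193  38:694  39:198
  40:902
Giant step factor: 375^(-41) ≡ 1391 (mod 1667).
Scan 400·1391^i mod 1667 for i = 0, 1, …:
  i=0: 400
Match at i=0, j=22: a = 0·41 + 22 = 22.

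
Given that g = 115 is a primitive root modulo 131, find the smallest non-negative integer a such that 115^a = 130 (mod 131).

65

Baby-step giant-step with m = ceil(sqrt(130)) = 12.
Baby table (115^j mod 131 for j=0..11):
  0:1  1:115  2:125  3:96  4:36  5:79  6:46  7:50
  8:117  9:93  10:84  11:97
Giant step factor: 115^(-12) ≡ 59 (mod 131).
Scan 130·59^i mod 131 for i = 0, 1, …:
  i=0: 130   i=1: 72   i=2: 56   i=3: 29
  i=4: 8   i=5: 79
Match at i=5, j=5: a = 5·12 + 5 = 65.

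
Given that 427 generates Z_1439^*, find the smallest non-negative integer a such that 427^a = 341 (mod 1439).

Baby-step giant-step with m = ceil(sqrt(1438)) = 38.
Baby table (427^j mod 1439 for j=0..37):
  0:1  1:427  2:1015  3:266  4:1340  5:897  6:245  7:1007
  8:1167  9:415  10:208  11:1037  12:1026  13:646  14:993  15:945
  16:595  17:801  18:984  19:1419  20:94  21:1285  22:436  23:541
  24:767  25:856  26:6  27:1123  28:334  29:157  30:845  31:1065
  32:31  33:286  34:1246  35:1051  36:1248  37:466
Giant step factor: 427^(-38) ≡ 867 (mod 1439).
Scan 341·867^i mod 1439 for i = 0, 1, …:
  i=0: 341   i=1: 652   i=2: 1196   i=3: 852
  i=4: 477   i=5: 566   i=6: 23   i=7: 1234
  i=8: 701   i=9: 509     …   i=13: 923
  i=14: 157
Match at i=14, j=29: a = 14·38 + 29 = 561.

561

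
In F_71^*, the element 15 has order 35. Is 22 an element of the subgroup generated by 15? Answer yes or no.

no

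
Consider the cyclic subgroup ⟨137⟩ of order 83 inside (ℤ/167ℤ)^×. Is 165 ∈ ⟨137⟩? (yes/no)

165 ∈ ⟨137⟩ iff 165^83 ≡ 1 (mod 167), since |⟨137⟩| = 83.
165^83 mod 167 = 166.
Since 166 ≠ 1, 165 does not lie in the subgroup.

no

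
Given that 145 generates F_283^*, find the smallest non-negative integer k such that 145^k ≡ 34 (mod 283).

Baby-step giant-step with m = ceil(sqrt(282)) = 17.
Baby table (145^j mod 283 for j=0..16):
  0:1  1:145  2:83  3:149  4:97  5:198  6:127  7:20
  8:70  9:245  10:150  11:242  12:281  13:276  14:117  15:268
  16:89
Giant step factor: 145^(-17) ≡ 5 (mod 283).
Scan 34·5^i mod 283 for i = 0, 1, …:
  i=0: 34   i=1: 170   i=2: 1
Match at i=2, j=0: k = 2·17 + 0 = 34.

34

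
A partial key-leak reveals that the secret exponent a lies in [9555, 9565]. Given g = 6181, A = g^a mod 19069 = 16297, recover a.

Compute 6181^9555 mod 19069 = 17460, then multiply by 6181 repeatedly:
  6181^9555=17460  6181^9556=8789  6181^9557=16297
Found 16297 at exponent 9557.

9557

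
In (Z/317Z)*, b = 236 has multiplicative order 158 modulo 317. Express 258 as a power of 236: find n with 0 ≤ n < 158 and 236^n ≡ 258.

103

Baby-step giant-step with m = ceil(sqrt(158)) = 13.
Baby table (236^j mod 317 for j=0..12):
  0:1  1:236  2:221  3:168  4:23  5:39  6:11  7:60
  8:212  9:263  10:253  11:112  12:121
Giant step factor: 236^(-13) ≡ 61 (mod 317).
Scan 258·61^i mod 317 for i = 0, 1, …:
  i=0: 258   i=1: 205   i=2: 142   i=3: 103
  i=4: 260   i=5: 10   i=6: 293   i=7: 121
Match at i=7, j=12: n = 7·13 + 12 = 103.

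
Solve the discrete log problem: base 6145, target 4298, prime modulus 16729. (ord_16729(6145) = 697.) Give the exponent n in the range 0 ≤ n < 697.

190

Baby-step giant-step with m = ceil(sqrt(697)) = 27.
Baby table (6145^j mod 16729 for j=0..26):
  0:1  1:6145  2:3672  3:13748  4:10  5:11263  6:3262  7:3648
  8:100  9:12256  10:15891  11:3022  12:1000  13:5457  14:8349  15:13491
  16:10000  17:4383  18:16574  19:1078  20:16355  21:10372  22:15179  23:10780
  24:12989  25:3346  26:1229
Giant step factor: 6145^(-27) ≡ 1836 (mod 16729).
Scan 4298·1836^i mod 16729 for i = 0, 1, …:
  i=0: 4298   i=1: 11769   i=2: 10745   i=3: 4329
  i=4: 1769   i=5: 2458   i=6: 12787   i=7: 6145
Match at i=7, j=1: n = 7·27 + 1 = 190.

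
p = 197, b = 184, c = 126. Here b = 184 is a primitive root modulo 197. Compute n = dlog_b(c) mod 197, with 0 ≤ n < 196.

87

Baby-step giant-step with m = ceil(sqrt(196)) = 14.
Baby table (184^j mod 197 for j=0..13):
  0:1  1:184  2:169  3:167  4:193  5:52  6:112  7:120
  8:16  9:186  10:143  11:111  12:133  13:44
Giant step factor: 184^(-14) ≡ 83 (mod 197).
Scan 126·83^i mod 197 for i = 0, 1, …:
  i=0: 126   i=1: 17   i=2: 32   i=3: 95
  i=4: 5   i=5: 21   i=6: 167
Match at i=6, j=3: n = 6·14 + 3 = 87.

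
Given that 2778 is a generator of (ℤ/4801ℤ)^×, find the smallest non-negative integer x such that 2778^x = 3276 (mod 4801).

Baby-step giant-step with m = ceil(sqrt(4800)) = 70.
Baby table (2778^j mod 4801 for j=0..69):
  0:1  1:2778  2:2077  3:3905  4:2631  5:1796  6:1049  7:4716
  8:3920  9:1092  10:4145  11:2012  12:972  13:2054  14:2424  15:2870
  16:3200  17:2949  18:1816  19:3798  20:3047  21:403  22:901  23:1657
  24:3788  25:4073  26:3638  27:259  28:4153  29:231  30:3185  31:4488
  32:4268  33:2835  34:1990  35:2269  36:4370  37:2932  38:2600  39:2096
  40:3876  41:3686  42:3976  43:3028  44:432  45:4647  46:4278  47:1809
  48:3556  49:2911  50:1874  51:1688  52:3488  53:1246  54:4668  55:203
  56:2217  57:3944  58:550  59:1182  60:4513  61:1703  62:1949  63:3595
  64:830  65:1260  66:351  67:475  68:4076  69:2370
Giant step factor: 2778^(-70) ≡ 2581 (mod 4801).
Scan 3276·2581^i mod 4801 for i = 0, 1, …:
  i=0: 3276   i=1: 795   i=2: 1868   i=3: 1104
  i=4: 2431   i=5: 4305   i=6: 1691   i=7: 362
  i=8: 2928   i=9: 394     …   i=38: 686
  i=39: 3798
Match at i=39, j=19: x = 39·70 + 19 = 2749.

2749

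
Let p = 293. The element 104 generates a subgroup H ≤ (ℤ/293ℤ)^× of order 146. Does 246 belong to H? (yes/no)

no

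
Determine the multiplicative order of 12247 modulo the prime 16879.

16878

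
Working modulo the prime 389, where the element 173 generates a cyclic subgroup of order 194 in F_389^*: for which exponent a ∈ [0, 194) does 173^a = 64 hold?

5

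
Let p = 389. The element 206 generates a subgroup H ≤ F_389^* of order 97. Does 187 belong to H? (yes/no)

yes

187 ∈ ⟨206⟩ iff 187^97 ≡ 1 (mod 389), since |⟨206⟩| = 97.
187^97 mod 389 = 1.
Since 1 = 1, 187 lies in the subgroup.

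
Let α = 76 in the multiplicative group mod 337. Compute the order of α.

112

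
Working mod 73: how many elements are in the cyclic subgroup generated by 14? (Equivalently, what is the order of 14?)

72

The order of 14 must divide p − 1 = 72 = 2^3 · 3^2.
Divisors: 1, 2, 3, 4, 6, 8, 9, 12, 18, 24, 36, 72.
Check each in increasing order: 14^1 ≡ 14;  14^2 ≡ 50;  14^3 ≡ 43;  14^4 ≡ 18;  14^6 ≡ 24;  14^8 ≡ 32;  14^9 ≡ 10;  14^12 ≡ 65;  14^18 ≡ 27;  14^24 ≡ 64;  14^36 ≡ 72;  14^72 ≡ 1.
Smallest exponent giving 1 is 72.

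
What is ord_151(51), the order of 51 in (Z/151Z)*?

The order of 51 must divide p − 1 = 150 = 2 · 3 · 5^2.
Divisors: 1, 2, 3, 5, 6, 10, 15, 25, 30, 50, 75, 150.
Check each in increasing order: 51^1 ≡ 51;  51^2 ≡ 34;  51^3 ≡ 73;  51^5 ≡ 66;  51^6 ≡ 44;  51^10 ≡ 128;  51^15 ≡ 143;  51^25 ≡ 33;  51^30 ≡ 64;  51^50 ≡ 32;  51^75 ≡ 150;  51^150 ≡ 1.
Smallest exponent giving 1 is 150.

150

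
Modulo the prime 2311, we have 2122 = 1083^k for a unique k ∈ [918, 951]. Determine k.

Compute 1083^918 mod 2311 = 234, then multiply by 1083 repeatedly:
  1083^918=234  1083^919=1523  1083^920=1666  1083^921=1698  1083^922=1689
  1083^923=1186  1083^924=1833  1083^925=2301  1083^926=725  1083^927=1746
  1083^928=520  1083^929=1587  1083^930=1648  1083^931=692  1083^932=672
  1083^933=2122
Found 2122 at exponent 933.

933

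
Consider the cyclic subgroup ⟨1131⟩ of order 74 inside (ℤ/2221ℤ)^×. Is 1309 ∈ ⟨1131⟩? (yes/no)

yes

1309 ∈ ⟨1131⟩ iff 1309^74 ≡ 1 (mod 2221), since |⟨1131⟩| = 74.
1309^74 mod 2221 = 1.
Since 1 = 1, 1309 lies in the subgroup.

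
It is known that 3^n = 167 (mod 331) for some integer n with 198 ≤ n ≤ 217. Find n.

210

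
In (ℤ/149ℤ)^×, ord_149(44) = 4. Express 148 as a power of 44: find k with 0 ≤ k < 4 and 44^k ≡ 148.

2

Successive powers of 44 modulo 149:
  44^0=1  44^1=44  44^2=148
So 44^2 ≡ 148 (mod 149), giving k = 2.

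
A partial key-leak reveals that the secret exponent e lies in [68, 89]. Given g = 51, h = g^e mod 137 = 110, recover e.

89

Compute 51^68 mod 137 = 136, then multiply by 51 repeatedly:
  51^68=136  51^69=86  51^70=2  51^71=102  51^72=133
  51^73=70  51^74=8  51^75=134  51^76=121  51^77=6
  51^78=32  51^79=125  51^80=73  51^81=24  51^82=128
  51^83=89  51^84=18  51^85=96  51^86=101  51^87=82
  51^88=72  51^89=110
Found 110 at exponent 89.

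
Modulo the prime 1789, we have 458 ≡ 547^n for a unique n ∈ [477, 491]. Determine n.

477

Compute 547^477 mod 1789 = 458, then multiply by 547 repeatedly:
  547^477=458
Found 458 at exponent 477.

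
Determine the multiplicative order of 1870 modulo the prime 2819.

2818

The order of 1870 must divide p − 1 = 2818 = 2 · 1409.
Divisors: 1, 2, 1409, 2818.
Check each in increasing order: 1870^1 ≡ 1870;  1870^2 ≡ 1340;  1870^1409 ≡ 2818;  1870^2818 ≡ 1.
Smallest exponent giving 1 is 2818.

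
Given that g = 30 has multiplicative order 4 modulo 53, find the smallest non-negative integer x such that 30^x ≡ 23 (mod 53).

Successive powers of 30 modulo 53:
  30^0=1  30^1=30  30^2=52  30^3=23
So 30^3 ≡ 23 (mod 53), giving x = 3.

3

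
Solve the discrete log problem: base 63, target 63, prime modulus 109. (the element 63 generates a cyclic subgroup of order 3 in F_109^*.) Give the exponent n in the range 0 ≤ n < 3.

Successive powers of 63 modulo 109:
  63^0=1  63^1=63
So 63^1 ≡ 63 (mod 109), giving n = 1.

1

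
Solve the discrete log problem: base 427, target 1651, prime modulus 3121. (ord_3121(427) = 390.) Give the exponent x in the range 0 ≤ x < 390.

17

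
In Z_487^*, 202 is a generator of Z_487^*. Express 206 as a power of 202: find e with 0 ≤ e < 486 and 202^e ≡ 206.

366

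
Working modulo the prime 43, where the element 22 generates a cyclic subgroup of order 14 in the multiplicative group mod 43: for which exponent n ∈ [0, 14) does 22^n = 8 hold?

11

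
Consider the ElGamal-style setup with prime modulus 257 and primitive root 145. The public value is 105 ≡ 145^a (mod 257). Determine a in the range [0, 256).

25

Baby-step giant-step with m = ceil(sqrt(256)) = 16.
Baby table (145^j mod 257 for j=0..15):
  0:1  1:145  2:208  3:91  4:88  5:167  6:57  7:41
  8:34  9:47  10:133  11:10  12:165  13:24  14:139  15:109
Giant step factor: 145^(-16) ≡ 255 (mod 257).
Scan 105·255^i mod 257 for i = 0, 1, …:
  i=0: 105   i=1: 47
Match at i=1, j=9: a = 1·16 + 9 = 25.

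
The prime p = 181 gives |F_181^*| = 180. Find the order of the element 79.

The order of 79 must divide p − 1 = 180 = 2^2 · 3^2 · 5.
Divisors: 1, 2, 3, 4, 5, 6, 9, 10, 12, 15, 18, 20, 30, 36, 45, 60, 90, 180.
Check each in increasing order: 79^1 ≡ 79;  79^2 ≡ 87;  79^3 ≡ 176;  79^4 ≡ 148;  79^5 ≡ 108;  79^6 ≡ 25;  79^9 ≡ 56;  79^10 ≡ 80;  79^12 ≡ 82;  79^15 ≡ 133;  79^18 ≡ 59;  79^20 ≡ 65;  79^30 ≡ 132;  79^36 ≡ 42;  79^45 ≡ 180;  79^60 ≡ 48;  79^90 ≡ 1.
Smallest exponent giving 1 is 90.

90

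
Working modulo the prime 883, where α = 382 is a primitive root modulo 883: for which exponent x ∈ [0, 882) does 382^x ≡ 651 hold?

Baby-step giant-step with m = ceil(sqrt(882)) = 30.
Baby table (382^j mod 883 for j=0..29):
  0:1  1:382  2:229  3:61  4:344  5:724  6:189  7:675
  8:14  9:50  10:557  11:854  12:401  13:423  14:880  15:620
  16:196  17:700  18:734  19:477  20:316  21:624  22:841  23:733
  24:95  25:87  26:563  27:497  28:9  29:789
Giant step factor: 382^(-30) ≡ 443 (mod 883).
Scan 651·443^i mod 883 for i = 0, 1, …:
  i=0: 651   i=1: 535   i=2: 361   i=3: 100
  i=4: 150   i=5: 225   i=6: 779   i=7: 727
  i=8: 649   i=9: 532     …   i=18: 881
  i=19: 880
Match at i=19, j=14: x = 19·30 + 14 = 584.

584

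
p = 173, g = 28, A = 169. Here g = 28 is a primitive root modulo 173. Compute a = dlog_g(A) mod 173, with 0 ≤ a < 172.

Baby-step giant-step with m = ceil(sqrt(172)) = 14.
Baby table (28^j mod 173 for j=0..13):
  0:1  1:28  2:92  3:154  4:160  5:155  6:15  7:74
  8:169  9:61  10:151  11:76  12:52  13:72
Giant step factor: 28^(-14) ≡ 49 (mod 173).
Scan 169·49^i mod 173 for i = 0, 1, …:
  i=0: 169
Match at i=0, j=8: a = 0·14 + 8 = 8.

8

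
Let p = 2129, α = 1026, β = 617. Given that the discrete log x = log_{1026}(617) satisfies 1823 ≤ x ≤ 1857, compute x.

Compute 1026^1823 mod 2129 = 1366, then multiply by 1026 repeatedly:
  1026^1823=1366  1026^1824=634  1026^1825=1139  1026^1826=1922  1026^1827=518
  1026^1828=1347  1026^1829=301  1026^1830=121  1026^1831=664  1026^1832=2113
  1026^1833=616  1026^1834=1832  1026^1835=1854  1026^1836=1007  1026^1837=617
Found 617 at exponent 1837.

1837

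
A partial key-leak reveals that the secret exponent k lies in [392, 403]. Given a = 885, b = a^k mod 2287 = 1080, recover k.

Compute 885^392 mod 2287 = 165, then multiply by 885 repeatedly:
  885^392=165  885^393=1944  885^394=616  885^395=854  885^396=1080
Found 1080 at exponent 396.

396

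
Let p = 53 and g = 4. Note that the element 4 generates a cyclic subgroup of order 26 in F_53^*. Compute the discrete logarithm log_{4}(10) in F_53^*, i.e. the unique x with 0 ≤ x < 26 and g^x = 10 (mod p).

24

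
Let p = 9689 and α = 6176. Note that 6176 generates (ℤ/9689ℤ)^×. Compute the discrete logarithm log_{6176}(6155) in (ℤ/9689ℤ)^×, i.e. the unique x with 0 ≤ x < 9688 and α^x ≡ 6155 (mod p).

6151

Baby-step giant-step with m = ceil(sqrt(9688)) = 99.
Baby table (6176^j mod 9689 for j=0..98):
  0:1  1:6176  2:7072  3:8349  4:8255  5:9051  6:3135  7:3138
  8:2288  9:4126  10:106  11:5493  12:3579  13:3295  14:3020  15:195
  16:2884  17:3202  18:303  19:1351  20:1547  21:918  22:1503  23:466
  24:383  25:1292  26:5345  27:297  28:3051  29:7560  30:8958  31:418
  32:4294  33:951  34:1842  35:1306  36:4608  37:2415  38:3669  39:6862
  40:26  41:5552  42:9470  43:3916  44:1472  45:2790  46:3998  47:4076
  48:1354  49:697  50:2756  51:7172  52:5853  53:8158  54:1008  55:5070
  56:7161  57:5740  58:7878  59:6059  60:1466  61:4490  62:322  63:2427
  64:269  65:4525  66:3324  67:7722  68:1814  69:2780  70:372  71:1179
  72:5065  73:5348  74:9136  75:4889  76:3540  77:4656  78:8193  79:4010
  80:676  81:8706  82:3995  83:4926  84:9205  85:4717  86:7058  87:9086
  88:6137  89:8433  90:3833  91:2381  92:6843  93:8639  94:6830  95:5863
  96:2095  97:3905  98:1359
Giant step factor: 6176^(-99) ≡ 8226 (mod 9689).
Scan 6155·8226^i mod 9689 for i = 0, 1, …:
  i=0: 6155   i=1: 6005   i=2: 2608   i=3: 1962
  i=4: 7227   i=5: 7287   i=6: 6708   i=7: 1153
  i=8: 8736   i=9: 8712     …   i=61: 5733
  i=62: 3295
Match at i=62, j=13: x = 62·99 + 13 = 6151.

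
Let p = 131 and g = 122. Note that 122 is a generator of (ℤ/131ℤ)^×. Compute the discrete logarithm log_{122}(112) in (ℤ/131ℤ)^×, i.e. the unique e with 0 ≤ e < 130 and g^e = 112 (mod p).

100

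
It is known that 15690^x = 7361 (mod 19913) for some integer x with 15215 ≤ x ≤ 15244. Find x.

15222

Compute 15690^15215 mod 19913 = 881, then multiply by 15690 repeatedly:
  15690^15215=881  15690^15216=3268  15690^15217=18858  15690^15218=14666  15690^15219=14825
  15690^15220=497  15690^15221=11947  15690^15222=7361
Found 7361 at exponent 15222.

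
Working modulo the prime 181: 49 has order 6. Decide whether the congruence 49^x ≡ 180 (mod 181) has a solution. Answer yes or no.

yes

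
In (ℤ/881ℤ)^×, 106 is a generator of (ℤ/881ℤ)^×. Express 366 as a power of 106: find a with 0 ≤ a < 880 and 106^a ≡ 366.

479

Baby-step giant-step with m = ceil(sqrt(880)) = 30.
Baby table (106^j mod 881 for j=0..29):
  0:1  1:106  2:664  3:785  4:396  5:569  6:406  7:748
  8:879  9:669  10:434  11:192  12:89  13:624  14:69  15:266
  16:4  17:424  18:13  19:497  20:703  21:514  22:743  23:349
  24:873  25:33  26:855  27:768  28:356  29:734
Giant step factor: 106^(-30) ≡ 482 (mod 881).
Scan 366·482^i mod 881 for i = 0, 1, …:
  i=0: 366   i=1: 212   i=2: 869   i=3: 383
  i=4: 477   i=5: 854   i=6: 201   i=7: 853
  i=8: 600   i=9: 232     …   i=14: 835
  i=15: 734
Match at i=15, j=29: a = 15·30 + 29 = 479.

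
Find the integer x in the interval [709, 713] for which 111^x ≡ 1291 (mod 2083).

Compute 111^709 mod 2083 = 181, then multiply by 111 repeatedly:
  111^709=181  111^710=1344  111^711=1291
Found 1291 at exponent 711.

711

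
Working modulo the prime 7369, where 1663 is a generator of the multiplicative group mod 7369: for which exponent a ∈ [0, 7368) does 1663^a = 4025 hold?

Baby-step giant-step with m = ceil(sqrt(7368)) = 86.
Baby table (1663^j mod 7369 for j=0..85):
  0:1  1:1663  2:2194  3:967  4:1679  5:6695  6:6595  7:2413
  8:4083  9:3180  10:4767  11:5846  12:2187  13:4064  14:1059  15:7295
  16:2211  17:7131  18:2132  19:1027  20:5662  21:5693  22:5663  23:7356
  24:488  25:954  26:2167  27:280  28:1393  29:2693  30:5476  31:5873
  32:2874  33:4350  34:5061  35:1045  36:6120  37:971  38:962  39:733
  40:3094  41:1760  42:1387  43:84  44:7050  45:71  46:169  47:1025
  48:2336  49:1305  50:3729  51:3998  52:1836  53:2502  54:4710  55:6852
  56:2402  57:528  58:1153  59:1499  60:2115  61:2232  62:5209  63:3992
  64:6596  65:4076  66:6277  67:4147  68:6446  69:5172  70:1413  71:6477
  72:5142  73:3106  74:6978  75:5608  76:4319  77:5091  78:6721  79:5619
  80:505  81:7118  82:2620  83:1981  84:460  85:5973
Giant step factor: 1663^(-86) ≡ 2731 (mod 7369).
Scan 4025·2731^i mod 7369 for i = 0, 1, …:
  i=0: 4025   i=1: 5096   i=2: 4504   i=3: 1563
  i=4: 1902   i=5: 6586   i=6: 6006   i=7: 6361
  i=8: 3158   i=9: 2768     …   i=82: 3411
  i=83: 1025
Match at i=83, j=47: a = 83·86 + 47 = 7185.

7185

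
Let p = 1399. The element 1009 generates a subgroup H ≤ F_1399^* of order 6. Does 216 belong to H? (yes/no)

no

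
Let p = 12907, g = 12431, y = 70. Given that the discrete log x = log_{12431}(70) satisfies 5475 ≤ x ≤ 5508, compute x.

5484

Compute 12431^5475 mod 12907 = 6521, then multiply by 12431 repeatedly:
  12431^5475=6521  12431^5476=6591  12431^5477=11992  12431^5478=9609  12431^5479=8101
  12431^5480=3117  12431^5481=613  12431^5482=5073  12431^5483=11768  12431^5484=70
Found 70 at exponent 5484.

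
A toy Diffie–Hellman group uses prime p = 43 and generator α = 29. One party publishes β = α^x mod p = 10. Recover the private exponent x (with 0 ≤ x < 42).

32

Baby-step giant-step with m = ceil(sqrt(42)) = 7.
Baby table (29^j mod 43 for j=0..6):
  0:1  1:29  2:24  3:8  4:17  5:20  6:21
Giant step factor: 29^(-7) ≡ 37 (mod 43).
Scan 10·37^i mod 43 for i = 0, 1, …:
  i=0: 10   i=1: 26   i=2: 16   i=3: 33
  i=4: 17
Match at i=4, j=4: x = 4·7 + 4 = 32.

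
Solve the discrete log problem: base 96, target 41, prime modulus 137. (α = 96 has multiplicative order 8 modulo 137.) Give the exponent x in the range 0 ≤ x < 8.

5

Successive powers of 96 modulo 137:
  96^0=1  96^1=96  96^2=37  96^3=127  96^4=136  96^5=41
So 96^5 ≡ 41 (mod 137), giving x = 5.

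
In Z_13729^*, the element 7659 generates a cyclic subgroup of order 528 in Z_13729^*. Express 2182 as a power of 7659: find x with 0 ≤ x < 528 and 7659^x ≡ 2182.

Baby-step giant-step with m = ceil(sqrt(528)) = 23.
Baby table (7659^j mod 13729 for j=0..22):
  0:1  1:7659  2:9993  3:10941  4:9032  5:9386  6:2330  7:11499
  8:13035  9:11506  10:11732  11:12812  12:5945  13:7391  14:3002  15:9972
  16:1121  17:5114  18:13018  19:4864  20:6599  21:5292  22:3420
Giant step factor: 7659^(-23) ≡ 1156 (mod 13729).
Scan 2182·1156^i mod 13729 for i = 0, 1, …:
  i=0: 2182   i=1: 9985   i=2: 10300   i=3: 3757
  i=4: 4728   i=5: 1426   i=6: 976   i=7: 2478
  i=8: 8936   i=9: 5808     …   i=14: 12919
  i=15: 10941
Match at i=15, j=3: x = 15·23 + 3 = 348.

348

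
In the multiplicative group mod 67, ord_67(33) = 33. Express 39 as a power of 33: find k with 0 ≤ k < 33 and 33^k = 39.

8

Successive powers of 33 modulo 67:
  33^0=1  33^1=33  33^2=17  33^3=25  33^4=21  33^5=23
  33^6=22  33^7=56  33^8=39
So 33^8 ≡ 39 (mod 67), giving k = 8.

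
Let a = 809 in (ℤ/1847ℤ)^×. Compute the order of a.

The order of 809 must divide p − 1 = 1846 = 2 · 13 · 71.
Divisors: 1, 2, 13, 26, 71, 142, 923, 1846.
Check each in increasing order: 809^1 ≡ 809;  809^2 ≡ 643;  809^13 ≡ 926;  809^26 ≡ 468;  809^71 ≡ 1346;  809^142 ≡ 1656;  809^923 ≡ 1846;  809^1846 ≡ 1.
Smallest exponent giving 1 is 1846.

1846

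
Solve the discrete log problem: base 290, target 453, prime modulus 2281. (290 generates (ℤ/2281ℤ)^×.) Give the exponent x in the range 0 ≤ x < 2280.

Baby-step giant-step with m = ceil(sqrt(2280)) = 48.
Baby table (290^j mod 2281 for j=0..47):
  0:1  1:290  2:1984  3:548  4:1531  5:1476  6:1493  7:1861
  8:1374  9:1566  10:221  11:222  12:512  13:215  14:763  15:13
  16:1489  17:701  18:281  19:1655  20:940  21:1161  22:1383  23:1895
  24:2110  25:592  26:605  27:2094  28:514  29:795  30:169  31:1109
  32:2270  33:1372  34:986  35:815  36:1407  37:2012  38:1825  39:58
  40:853  41:1022  42:2131  43:2120  44:1211  45:2197  46:731  47:2138
Giant step factor: 290^(-48) ≡ 1445 (mod 2281).
Scan 453·1445^i mod 2281 for i = 0, 1, …:
  i=0: 453   i=1: 2219   i=2: 1650   i=3: 605
Match at i=3, j=26: x = 3·48 + 26 = 170.

170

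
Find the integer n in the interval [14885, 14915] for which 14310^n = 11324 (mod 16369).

Compute 14310^14885 mod 16369 = 646, then multiply by 14310 repeatedly:
  14310^14885=646  14310^14886=12144  14310^14887=7336  14310^14888=3763  14310^14889=10889
  14310^14890=5079  14310^14891=2130  14310^14892=1222  14310^14893=4728  14310^14894=4603
  14310^14895=74  14310^14896=11324
Found 11324 at exponent 14896.

14896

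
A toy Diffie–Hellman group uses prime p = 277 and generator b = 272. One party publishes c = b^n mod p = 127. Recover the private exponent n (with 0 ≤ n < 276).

Baby-step giant-step with m = ceil(sqrt(276)) = 17.
Baby table (272^j mod 277 for j=0..16):
  0:1  1:272  2:25  3:152  4:71  5:199  6:113  7:266
  8:55  9:2  10:267  11:50  12:27  13:142  14:121  15:226
  16:255
Giant step factor: 272^(-17) ≡ 68 (mod 277).
Scan 127·68^i mod 277 for i = 0, 1, …:
  i=0: 127   i=1: 49   i=2: 8   i=3: 267
Match at i=3, j=10: n = 3·17 + 10 = 61.

61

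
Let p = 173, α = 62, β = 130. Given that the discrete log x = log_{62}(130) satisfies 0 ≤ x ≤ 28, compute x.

Compute 62^0 mod 173 = 1, then multiply by 62 repeatedly:
  62^0=1  62^1=62  62^2=38  62^3=107  62^4=60
  62^5=87  62^6=31  62^7=19  62^8=140  62^9=30
  62^10=130
Found 130 at exponent 10.

10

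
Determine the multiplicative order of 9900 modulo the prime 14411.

The order of 9900 must divide p − 1 = 14410 = 2 · 5 · 11 · 131.
Divisors: 1, 2, 5, 10, 11, 22, 55, 110, 131, 262, 655, 1310, 1441, 2882, 7205, 14410.
Check each in increasing order: 9900^1 ≡ 9900;  9900^2 ≡ 789;  9900^5 ≡ 7284;  9900^10 ≡ 9765;  9900^11 ≡ 4512;  9900^22 ≡ 9812;  9900^55 ≡ 5200;  9900^110 ≡ 4964;  9900^131 ≡ 6393;  9900^262 ≡ 853;  9900^655 ≡ 7346;  9900^1310 ≡ 8932;  9900^1441 ≡ 5894;  9900^2882 ≡ 8726;  9900^7205 ≡ 14410;  9900^14410 ≡ 1.
Smallest exponent giving 1 is 14410.

14410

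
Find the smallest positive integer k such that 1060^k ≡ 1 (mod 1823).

911

The order of 1060 must divide p − 1 = 1822 = 2 · 911.
Divisors: 1, 2, 911, 1822.
Check each in increasing order: 1060^1 ≡ 1060;  1060^2 ≡ 632;  1060^911 ≡ 1.
Smallest exponent giving 1 is 911.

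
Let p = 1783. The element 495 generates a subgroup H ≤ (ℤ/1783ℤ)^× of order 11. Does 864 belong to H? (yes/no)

no

⟨495⟩ has order 11; its elements mod 1783 are {1, 353, 367, 495, 583, 754, 964, 1119, 1175, 1522, 1582}.
864 is not in this set.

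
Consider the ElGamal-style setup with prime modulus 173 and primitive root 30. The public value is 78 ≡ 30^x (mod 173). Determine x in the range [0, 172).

46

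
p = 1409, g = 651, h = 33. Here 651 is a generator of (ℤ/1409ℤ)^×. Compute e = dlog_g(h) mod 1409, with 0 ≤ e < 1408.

85

Baby-step giant-step with m = ceil(sqrt(1408)) = 38.
Baby table (651^j mod 1409 for j=0..37):
  0:1  1:651  2:1101  3:979  4:461  5:1403  6:321  7:439
  8:1171  9:52  10:36  11:892  12:184  13:19  14:1097  15:1193
  16:284  17:305  18:1295  19:463  20:1296  21:1114  22:988  23:684
  24:40  25:678  26:361  27:1117  28:123  29:1169  30:159  31:652
  32:343  33:671  34:31  35:455  36:315  37:760
Giant step factor: 651^(-38) ≡ 701 (mod 1409).
Scan 33·701^i mod 1409 for i = 0, 1, …:
  i=0: 33   i=1: 589   i=2: 52
Match at i=2, j=9: e = 2·38 + 9 = 85.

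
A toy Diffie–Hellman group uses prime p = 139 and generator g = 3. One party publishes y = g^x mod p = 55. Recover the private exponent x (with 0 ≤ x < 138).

78

Baby-step giant-step with m = ceil(sqrt(138)) = 12.
Baby table (3^j mod 139 for j=0..11):
  0:1  1:3  2:9  3:27  4:81  5:104  6:34  7:102
  8:28  9:84  10:113  11:61
Giant step factor: 3^(-12) ≡ 79 (mod 139).
Scan 55·79^i mod 139 for i = 0, 1, …:
  i=0: 55   i=1: 36   i=2: 64   i=3: 52
  i=4: 77   i=5: 106   i=6: 34
Match at i=6, j=6: x = 6·12 + 6 = 78.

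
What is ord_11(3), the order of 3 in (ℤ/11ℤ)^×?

5

The order of 3 must divide p − 1 = 10 = 2 · 5.
Divisors: 1, 2, 5, 10.
Check each in increasing order: 3^1 ≡ 3;  3^2 ≡ 9;  3^5 ≡ 1.
Smallest exponent giving 1 is 5.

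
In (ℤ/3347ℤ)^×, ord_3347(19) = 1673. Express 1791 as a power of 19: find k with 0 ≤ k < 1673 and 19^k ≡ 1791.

1065

Baby-step giant-step with m = ceil(sqrt(1673)) = 41.
Baby table (19^j mod 3347 for j=0..40):
  0:1  1:19  2:361  3:165  4:3135  5:2666  6:449  7:1837
  8:1433  9:451  10:1875  11:2155  12:781  13:1451  14:793  15:1679
  16:1778  17:312  18:2581  19:2181  20:1275  21:796  22:1736  23:2861
  24:807  25:1945  26:138  27:2622  28:2960  29:2688  30:867  31:3085
  32:1716  33:2481  34:281  35:1992  36:1031  37:2854  38:674  39:2765
  40:2330
Giant step factor: 19^(-41) ≡ 904 (mod 3347).
Scan 1791·904^i mod 3347 for i = 0, 1, …:
  i=0: 1791   i=1: 2463   i=2: 797   i=3: 883
  i=4: 1646   i=5: 1916   i=6: 1665   i=7: 2357
  i=8: 2036   i=9: 3041     …   i=24: 1254
  i=25: 2330
Match at i=25, j=40: k = 25·41 + 40 = 1065.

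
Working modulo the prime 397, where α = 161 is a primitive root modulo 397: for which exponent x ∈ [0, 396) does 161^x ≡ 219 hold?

Baby-step giant-step with m = ceil(sqrt(396)) = 20.
Baby table (161^j mod 397 for j=0..19):
  0:1  1:161  2:116  3:17  4:355  5:384  6:289  7:80
  8:176  9:149  10:169  11:213  12:151  13:94  14:48  15:185
  16:10  17:22  18:366  19:170
Giant step factor: 161^(-20) ≡ 69 (mod 397).
Scan 219·69^i mod 397 for i = 0, 1, …:
  i=0: 219   i=1: 25   i=2: 137   i=3: 322
  i=4: 383   i=5: 225   i=6: 42   i=7: 119
  i=8: 271   i=9: 40     …   i=15: 111
  i=16: 116
Match at i=16, j=2: x = 16·20 + 2 = 322.

322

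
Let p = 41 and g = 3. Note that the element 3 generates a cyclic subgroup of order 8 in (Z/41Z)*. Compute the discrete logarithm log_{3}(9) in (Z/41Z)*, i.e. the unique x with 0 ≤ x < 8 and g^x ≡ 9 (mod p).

2

Successive powers of 3 modulo 41:
  3^0=1  3^1=3  3^2=9
So 3^2 ≡ 9 (mod 41), giving x = 2.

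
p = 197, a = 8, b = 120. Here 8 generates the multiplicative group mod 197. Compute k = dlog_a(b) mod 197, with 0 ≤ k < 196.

91

Baby-step giant-step with m = ceil(sqrt(196)) = 14.
Baby table (8^j mod 197 for j=0..13):
  0:1  1:8  2:64  3:118  4:156  5:66  6:134  7:87
  8:105  9:52  10:22  11:176  12:29  13:35
Giant step factor: 8^(-14) ≡ 19 (mod 197).
Scan 120·19^i mod 197 for i = 0, 1, …:
  i=0: 120   i=1: 113   i=2: 177   i=3: 14
  i=4: 69   i=5: 129   i=6: 87
Match at i=6, j=7: k = 6·14 + 7 = 91.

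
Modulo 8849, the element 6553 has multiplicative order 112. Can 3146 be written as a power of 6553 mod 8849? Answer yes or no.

yes

3146 ∈ ⟨6553⟩ iff 3146^112 ≡ 1 (mod 8849), since |⟨6553⟩| = 112.
3146^112 mod 8849 = 1.
Since 1 = 1, 3146 lies in the subgroup.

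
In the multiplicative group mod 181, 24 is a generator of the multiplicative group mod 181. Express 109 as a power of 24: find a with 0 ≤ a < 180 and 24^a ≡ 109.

95

Baby-step giant-step with m = ceil(sqrt(180)) = 14.
Baby table (24^j mod 181 for j=0..13):
  0:1  1:24  2:33  3:68  4:3  5:72  6:99  7:23
  8:9  9:35  10:116  11:69  12:27  13:105
Giant step factor: 24^(-14) ≡ 168 (mod 181).
Scan 109·168^i mod 181 for i = 0, 1, …:
  i=0: 109   i=1: 31   i=2: 140   i=3: 171
  i=4: 130   i=5: 120   i=6: 69
Match at i=6, j=11: a = 6·14 + 11 = 95.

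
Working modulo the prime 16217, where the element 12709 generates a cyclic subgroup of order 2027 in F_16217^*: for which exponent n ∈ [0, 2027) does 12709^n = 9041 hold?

1572

Baby-step giant-step with m = ceil(sqrt(2027)) = 46.
Baby table (12709^j mod 16217 for j=0..45):
  0:1  1:12709  2:13578  3:13922  4:7228  5:7564  6:12717  7:1731
  8:9027  9:5085  10:520  11:8361  12:6165  13:6658  14:12433  15:8766
  16:12521  17:8185  18:7327  19:829  20:10928  21:1564  22:11051  23:7939
  24:10794  25:1343  26:7903  27:7346  28:15262  29:9438  30:6610  31:2430
  32:5702  33:9162  34:1798  35:1029  36:6659  37:8925  38:6127  39:10226
  40:15413  41:14891  42:13546  43:12659  44:10591  45:16136
Giant step factor: 12709^(-46) ≡ 12076 (mod 16217).
Scan 9041·12076^i mod 16217 for i = 0, 1, …:
  i=0: 9041   i=1: 6272   i=2: 7282   i=3: 8858
  i=4: 1876   i=5: 15644   i=6: 5111   i=7: 14751
  i=8: 5548   i=9: 5221     …   i=33: 9757
  i=34: 9027
Match at i=34, j=8: n = 34·46 + 8 = 1572.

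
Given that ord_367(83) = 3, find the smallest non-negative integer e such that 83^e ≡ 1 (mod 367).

0

Successive powers of 83 modulo 367:
  83^0=1
So 83^0 ≡ 1 (mod 367), giving e = 0.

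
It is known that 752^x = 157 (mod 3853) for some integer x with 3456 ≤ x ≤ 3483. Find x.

Compute 752^3456 mod 3853 = 2849, then multiply by 752 repeatedly:
  752^3456=2849  752^3457=180  752^3458=505  752^3459=2166  752^3460=2866
  752^3461=1405  752^3462=838  752^3463=2137  752^3464=323  752^3465=157
Found 157 at exponent 3465.

3465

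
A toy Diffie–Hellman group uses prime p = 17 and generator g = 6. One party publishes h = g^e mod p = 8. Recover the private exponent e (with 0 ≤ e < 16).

Successive powers of 6 modulo 17:
  6^0=1  6^1=6  6^2=2  6^3=12  6^4=4  6^5=7
  6^6=8
So 6^6 ≡ 8 (mod 17), giving e = 6.

6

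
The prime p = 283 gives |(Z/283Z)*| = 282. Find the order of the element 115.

The order of 115 must divide p − 1 = 282 = 2 · 3 · 47.
Divisors: 1, 2, 3, 6, 47, 94, 141, 282.
Check each in increasing order: 115^1 ≡ 115;  115^2 ≡ 207;  115^3 ≡ 33;  115^6 ≡ 240;  115^47 ≡ 282;  115^94 ≡ 1.
Smallest exponent giving 1 is 94.

94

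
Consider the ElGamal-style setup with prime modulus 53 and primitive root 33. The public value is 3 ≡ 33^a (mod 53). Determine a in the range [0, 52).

Successive powers of 33 modulo 53:
  33^0=1  33^1=33  33^2=29  33^3=3
So 33^3 ≡ 3 (mod 53), giving a = 3.

3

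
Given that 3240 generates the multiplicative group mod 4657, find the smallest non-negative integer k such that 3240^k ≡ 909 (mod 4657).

4075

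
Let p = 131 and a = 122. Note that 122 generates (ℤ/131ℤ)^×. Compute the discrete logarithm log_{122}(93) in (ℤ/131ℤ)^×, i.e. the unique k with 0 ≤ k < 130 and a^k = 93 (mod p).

49

Baby-step giant-step with m = ceil(sqrt(130)) = 12.
Baby table (122^j mod 131 for j=0..11):
  0:1  1:122  2:81  3:57  4:11  5:32  6:105  7:103
  8:121  9:90  10:107  11:85
Giant step factor: 122^(-12) ≡ 25 (mod 131).
Scan 93·25^i mod 131 for i = 0, 1, …:
  i=0: 93   i=1: 98   i=2: 92   i=3: 73
  i=4: 122
Match at i=4, j=1: k = 4·12 + 1 = 49.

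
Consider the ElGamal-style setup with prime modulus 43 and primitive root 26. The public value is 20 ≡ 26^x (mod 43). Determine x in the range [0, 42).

17

Successive powers of 26 modulo 43:
  26^0=1  26^1=26  26^2=31  26^3=32  26^4=15  26^5=3
  26^6=35  26^7=7  26^8=10  26^9=2  26^10=9  26^11=19
  26^12=21  26^13=30  26^14=6  26^15=27  26^16=14  26^17=20
So 26^17 ≡ 20 (mod 43), giving x = 17.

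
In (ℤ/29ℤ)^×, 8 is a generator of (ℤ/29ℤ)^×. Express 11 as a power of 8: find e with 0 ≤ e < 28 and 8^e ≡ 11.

27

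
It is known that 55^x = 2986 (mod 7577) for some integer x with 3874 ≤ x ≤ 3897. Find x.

Compute 55^3874 mod 7577 = 6425, then multiply by 55 repeatedly:
  55^3874=6425  55^3875=4833  55^3876=620  55^3877=3792  55^3878=3981
  55^3879=6799  55^3880=2672  55^3881=2997  55^3882=5718  55^3883=3833
  55^3884=6236  55^3885=2015  55^3886=4747  55^3887=3467  55^3888=1260
  55^3889=1107  55^3890=269  55^3891=7218  55^3892=2986
Found 2986 at exponent 3892.

3892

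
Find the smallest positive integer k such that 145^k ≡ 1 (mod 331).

The order of 145 must divide p − 1 = 330 = 2 · 3 · 5 · 11.
Divisors: 1, 2, 3, 5, 6, 10, 11, 15, 22, 30, 33, 55, 66, 110, 165, 330.
Check each in increasing order: 145^1 ≡ 145;  145^2 ≡ 172;  145^3 ≡ 115;  145^5 ≡ 251;  145^6 ≡ 316;  145^10 ≡ 111;  145^11 ≡ 207;  145^15 ≡ 57;  145^22 ≡ 150;  145^30 ≡ 270;  145^33 ≡ 267;  145^55 ≡ 330;  145^66 ≡ 124;  145^110 ≡ 1.
Smallest exponent giving 1 is 110.

110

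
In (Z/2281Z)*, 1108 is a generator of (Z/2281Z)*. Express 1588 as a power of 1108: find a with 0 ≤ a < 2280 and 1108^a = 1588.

Baby-step giant-step with m = ceil(sqrt(2280)) = 48.
Baby table (1108^j mod 2281 for j=0..47):
  0:1  1:1108  2:486  3:172  4:1253  5:1476  6:2212  7:1102
  8:681  9:1818  10:221  11:801  12:199  13:1516  14:912  15:13
  16:718  17:1756  18:2236  19:322  20:940  21:1384  22:640  23:2010
  24:824  25:592  26:1289  27:306  28:1460  29:451  30:169  31:210
  32:18  33:1696  34:1905  35:815  36:2025  37:1477  38:1039  39:1588
  40:853  41:790  42:1697  43:732  44:1301  45:2197  46:449  47:234
Giant step factor: 1108^(-48) ≡ 1368 (mod 2281).
Scan 1588·1368^i mod 2281 for i = 0, 1, …:
  i=0: 1588
Match at i=0, j=39: a = 0·48 + 39 = 39.

39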